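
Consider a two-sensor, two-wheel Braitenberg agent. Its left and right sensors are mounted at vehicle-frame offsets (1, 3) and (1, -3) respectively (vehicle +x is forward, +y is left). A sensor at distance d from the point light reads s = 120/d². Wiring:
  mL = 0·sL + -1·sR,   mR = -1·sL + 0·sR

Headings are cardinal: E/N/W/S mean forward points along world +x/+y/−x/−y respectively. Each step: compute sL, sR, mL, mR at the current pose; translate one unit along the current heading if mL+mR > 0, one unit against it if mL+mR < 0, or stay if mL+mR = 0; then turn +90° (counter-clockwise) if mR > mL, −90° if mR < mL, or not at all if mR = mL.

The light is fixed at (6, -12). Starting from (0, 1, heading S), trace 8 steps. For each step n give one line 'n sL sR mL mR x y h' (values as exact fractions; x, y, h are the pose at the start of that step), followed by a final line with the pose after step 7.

0 40/51 8/15 -8/15 -40/51 0 1 S
1 12/17 60/169 -60/169 -12/17 0 2 W
2 120/289 120/229 -120/229 -120/289 1 2 N
3 15/17 30/73 -30/73 -15/17 1 1 W
4 24/49 120/197 -120/197 -24/49 2 1 N
5 60/53 12/25 -12/25 -60/53 2 0 W
6 24/41 120/169 -120/169 -24/41 3 0 N
7 3/2 30/53 -30/53 -3/2 3 -1 W
final 4 -1 N

n=0: pose=(0,1,S); sL=40/51, sR=8/15; mL=-8/15, mR=-40/51; mL+mR=-112/85 → advance -1; mR−mL=-64/255 → turn -1·90°
n=1: pose=(0,2,W); sL=12/17, sR=60/169; mL=-60/169, mR=-12/17; mL+mR=-3048/2873 → advance -1; mR−mL=-1008/2873 → turn -1·90°
n=2: pose=(1,2,N); sL=120/289, sR=120/229; mL=-120/229, mR=-120/289; mL+mR=-62160/66181 → advance -1; mR−mL=7200/66181 → turn +1·90°
n=3: pose=(1,1,W); sL=15/17, sR=30/73; mL=-30/73, mR=-15/17; mL+mR=-1605/1241 → advance -1; mR−mL=-585/1241 → turn -1·90°
n=4: pose=(2,1,N); sL=24/49, sR=120/197; mL=-120/197, mR=-24/49; mL+mR=-10608/9653 → advance -1; mR−mL=1152/9653 → turn +1·90°
n=5: pose=(2,0,W); sL=60/53, sR=12/25; mL=-12/25, mR=-60/53; mL+mR=-2136/1325 → advance -1; mR−mL=-864/1325 → turn -1·90°
n=6: pose=(3,0,N); sL=24/41, sR=120/169; mL=-120/169, mR=-24/41; mL+mR=-8976/6929 → advance -1; mR−mL=864/6929 → turn +1·90°
n=7: pose=(3,-1,W); sL=3/2, sR=30/53; mL=-30/53, mR=-3/2; mL+mR=-219/106 → advance -1; mR−mL=-99/106 → turn -1·90°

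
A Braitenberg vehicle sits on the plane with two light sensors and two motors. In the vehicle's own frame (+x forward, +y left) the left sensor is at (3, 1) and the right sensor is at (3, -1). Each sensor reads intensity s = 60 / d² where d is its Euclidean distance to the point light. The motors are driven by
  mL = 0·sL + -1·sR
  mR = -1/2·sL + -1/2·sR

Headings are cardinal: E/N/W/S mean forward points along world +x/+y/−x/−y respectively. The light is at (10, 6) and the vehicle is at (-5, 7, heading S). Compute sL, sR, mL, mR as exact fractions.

left sensor world pos  = (-4, 4); dL² = 200
right sensor world pos = (-6, 4); dR² = 260
sL = 60/200 = 3/10
sR = 60/260 = 3/13
mL = 0·sL + -1·sR = -3/13
mR = -1/2·sL + -1/2·sR = -69/260

3/10 3/13 -3/13 -69/260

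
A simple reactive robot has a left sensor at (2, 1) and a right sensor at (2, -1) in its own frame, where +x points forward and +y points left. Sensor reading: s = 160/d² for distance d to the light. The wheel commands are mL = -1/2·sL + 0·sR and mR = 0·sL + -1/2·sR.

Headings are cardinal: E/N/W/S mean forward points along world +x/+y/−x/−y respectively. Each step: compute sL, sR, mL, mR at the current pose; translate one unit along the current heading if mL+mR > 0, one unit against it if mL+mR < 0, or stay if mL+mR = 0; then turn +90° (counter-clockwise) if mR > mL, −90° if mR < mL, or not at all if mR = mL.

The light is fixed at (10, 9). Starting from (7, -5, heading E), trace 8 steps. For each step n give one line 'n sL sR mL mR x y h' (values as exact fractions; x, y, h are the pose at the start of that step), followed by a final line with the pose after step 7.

0 16/17 80/113 -8/17 -40/113 7 -5 E
1 160/169 160/153 -80/169 -80/153 6 -5 N
2 4/5 8/13 -2/5 -4/13 6 -6 E
3 32/41 32/37 -16/41 -16/37 5 -6 N
4 80/117 80/149 -40/117 -40/149 5 -7 E
5 32/49 160/221 -16/49 -80/221 4 -7 N
6 10/17 8/17 -5/17 -4/17 4 -8 E
7 160/289 160/261 -80/289 -80/261 3 -8 N
final 3 -9 E

n=0: pose=(7,-5,E); sL=16/17, sR=80/113; mL=-8/17, mR=-40/113; mL+mR=-1584/1921 → advance -1; mR−mL=224/1921 → turn +1·90°
n=1: pose=(6,-5,N); sL=160/169, sR=160/153; mL=-80/169, mR=-80/153; mL+mR=-25760/25857 → advance -1; mR−mL=-1280/25857 → turn -1·90°
n=2: pose=(6,-6,E); sL=4/5, sR=8/13; mL=-2/5, mR=-4/13; mL+mR=-46/65 → advance -1; mR−mL=6/65 → turn +1·90°
n=3: pose=(5,-6,N); sL=32/41, sR=32/37; mL=-16/41, mR=-16/37; mL+mR=-1248/1517 → advance -1; mR−mL=-64/1517 → turn -1·90°
n=4: pose=(5,-7,E); sL=80/117, sR=80/149; mL=-40/117, mR=-40/149; mL+mR=-10640/17433 → advance -1; mR−mL=1280/17433 → turn +1·90°
n=5: pose=(4,-7,N); sL=32/49, sR=160/221; mL=-16/49, mR=-80/221; mL+mR=-7456/10829 → advance -1; mR−mL=-384/10829 → turn -1·90°
n=6: pose=(4,-8,E); sL=10/17, sR=8/17; mL=-5/17, mR=-4/17; mL+mR=-9/17 → advance -1; mR−mL=1/17 → turn +1·90°
n=7: pose=(3,-8,N); sL=160/289, sR=160/261; mL=-80/289, mR=-80/261; mL+mR=-44000/75429 → advance -1; mR−mL=-2240/75429 → turn -1·90°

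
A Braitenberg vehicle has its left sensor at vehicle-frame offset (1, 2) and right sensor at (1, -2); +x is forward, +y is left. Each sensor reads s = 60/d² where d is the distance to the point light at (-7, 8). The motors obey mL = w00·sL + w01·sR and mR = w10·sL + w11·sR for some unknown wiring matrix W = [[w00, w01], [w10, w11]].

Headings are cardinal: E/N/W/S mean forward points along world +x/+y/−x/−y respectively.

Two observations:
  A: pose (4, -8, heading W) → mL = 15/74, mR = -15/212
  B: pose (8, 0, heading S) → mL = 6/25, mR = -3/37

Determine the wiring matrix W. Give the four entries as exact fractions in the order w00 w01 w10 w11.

0 1 -1/2 0

obs A: pose=(4,-8,W) → sL=15/106, sR=15/74, mL=15/74, mR=-15/212
obs B: pose=(8,0,S) → sL=6/37, sR=6/25, mL=6/25, mR=-3/37
sensor matrix S = [[15/106, 15/74], [6/37, 6/25]]; det S = 396/362785
solve [mL_A; mL_B] = S·[w00; w01] and [mR_A; mR_B] = S·[w10; w11]:
  w00 = 0, w01 = 1, w10 = -1/2, w11 = 0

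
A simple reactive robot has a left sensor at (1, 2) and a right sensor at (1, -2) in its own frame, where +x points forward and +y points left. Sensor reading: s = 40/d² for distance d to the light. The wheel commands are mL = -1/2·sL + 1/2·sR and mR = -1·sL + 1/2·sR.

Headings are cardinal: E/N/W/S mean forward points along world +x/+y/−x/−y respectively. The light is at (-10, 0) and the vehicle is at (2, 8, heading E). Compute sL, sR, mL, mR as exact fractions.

left sensor world pos  = (3, 10); dL² = 269
right sensor world pos = (3, 6); dR² = 205
sL = 40/269 = 40/269
sR = 40/205 = 8/41
mL = -1/2·sL + 1/2·sR = 256/11029
mR = -1·sL + 1/2·sR = -564/11029

40/269 8/41 256/11029 -564/11029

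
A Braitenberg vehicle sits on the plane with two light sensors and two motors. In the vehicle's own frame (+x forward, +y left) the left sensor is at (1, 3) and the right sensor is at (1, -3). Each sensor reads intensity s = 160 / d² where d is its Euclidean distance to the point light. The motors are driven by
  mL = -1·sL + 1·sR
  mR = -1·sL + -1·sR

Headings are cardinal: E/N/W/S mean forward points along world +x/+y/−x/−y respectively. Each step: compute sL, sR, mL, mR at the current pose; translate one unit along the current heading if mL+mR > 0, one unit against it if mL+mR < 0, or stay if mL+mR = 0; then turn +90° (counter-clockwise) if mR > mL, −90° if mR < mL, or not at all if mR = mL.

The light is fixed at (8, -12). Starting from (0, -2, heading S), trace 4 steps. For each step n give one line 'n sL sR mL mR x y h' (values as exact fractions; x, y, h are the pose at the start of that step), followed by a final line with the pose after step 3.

n=0: pose=(0,-2,S); sL=80/53, sR=80/101; mL=-3840/5353, mR=-12320/5353; mL+mR=-160/53 → advance -1; mR−mL=-160/101 → turn -1·90°
n=1: pose=(0,-1,W); sL=32/29, sR=160/277; mL=-4224/8033, mR=-13504/8033; mL+mR=-64/29 → advance -1; mR−mL=-320/277 → turn -1·90°
n=2: pose=(1,-1,N); sL=40/61, sR=1; mL=21/61, mR=-101/61; mL+mR=-80/61 → advance -1; mR−mL=-2 → turn -1·90°
n=3: pose=(1,-2,E); sL=32/41, sR=32/17; mL=768/697, mR=-1856/697; mL+mR=-64/41 → advance -1; mR−mL=-64/17 → turn -1·90°

0 80/53 80/101 -3840/5353 -12320/5353 0 -2 S
1 32/29 160/277 -4224/8033 -13504/8033 0 -1 W
2 40/61 1 21/61 -101/61 1 -1 N
3 32/41 32/17 768/697 -1856/697 1 -2 E
final 0 -2 S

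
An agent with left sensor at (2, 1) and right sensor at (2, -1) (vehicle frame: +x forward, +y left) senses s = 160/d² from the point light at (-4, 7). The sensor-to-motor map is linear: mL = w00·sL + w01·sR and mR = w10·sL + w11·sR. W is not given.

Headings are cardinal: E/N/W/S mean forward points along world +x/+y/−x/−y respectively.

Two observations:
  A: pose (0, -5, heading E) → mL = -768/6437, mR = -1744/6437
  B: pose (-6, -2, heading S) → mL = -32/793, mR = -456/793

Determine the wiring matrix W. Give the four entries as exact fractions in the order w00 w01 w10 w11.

obs A: pose=(0,-5,E) → sL=160/157, sR=32/41, mL=-768/6437, mR=-1744/6437
obs B: pose=(-6,-2,S) → sL=80/61, sR=16/13, mL=-32/793, mR=-456/793
sensor matrix S = [[160/157, 32/41], [80/61, 16/13]]; det S = 1177600/5104541
solve [mL_A; mL_B] = S·[w00; w01] and [mR_A; mR_B] = S·[w10; w11]:
  w00 = -1/2, w01 = 1/2, w10 = 1/2, w11 = -1

-1/2 1/2 1/2 -1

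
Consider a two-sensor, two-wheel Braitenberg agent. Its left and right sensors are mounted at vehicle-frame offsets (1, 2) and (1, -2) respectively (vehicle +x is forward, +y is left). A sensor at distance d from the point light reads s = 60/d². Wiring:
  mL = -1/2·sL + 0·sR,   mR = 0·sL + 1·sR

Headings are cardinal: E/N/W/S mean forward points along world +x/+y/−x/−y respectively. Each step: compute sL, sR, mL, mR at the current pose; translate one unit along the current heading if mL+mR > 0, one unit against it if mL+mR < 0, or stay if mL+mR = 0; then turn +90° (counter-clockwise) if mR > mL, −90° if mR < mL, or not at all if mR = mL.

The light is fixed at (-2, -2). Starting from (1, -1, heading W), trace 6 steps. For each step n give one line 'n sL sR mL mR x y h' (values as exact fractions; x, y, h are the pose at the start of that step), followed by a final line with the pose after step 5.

0 12 60/13 -6 60/13 1 -1 W
1 5/3 15 -5/6 15 2 -1 S
2 60/29 60/29 -30/29 60/29 2 -2 E
3 6 6/5 -3 6/5 3 -2 N
4 12/5 60/17 -6/5 60/17 3 -3 W
5 3/2 15/2 -3/4 15/2 2 -3 S
final 2 -4 E

n=0: pose=(1,-1,W); sL=12, sR=60/13; mL=-6, mR=60/13; mL+mR=-18/13 → advance -1; mR−mL=138/13 → turn +1·90°
n=1: pose=(2,-1,S); sL=5/3, sR=15; mL=-5/6, mR=15; mL+mR=85/6 → advance +1; mR−mL=95/6 → turn +1·90°
n=2: pose=(2,-2,E); sL=60/29, sR=60/29; mL=-30/29, mR=60/29; mL+mR=30/29 → advance +1; mR−mL=90/29 → turn +1·90°
n=3: pose=(3,-2,N); sL=6, sR=6/5; mL=-3, mR=6/5; mL+mR=-9/5 → advance -1; mR−mL=21/5 → turn +1·90°
n=4: pose=(3,-3,W); sL=12/5, sR=60/17; mL=-6/5, mR=60/17; mL+mR=198/85 → advance +1; mR−mL=402/85 → turn +1·90°
n=5: pose=(2,-3,S); sL=3/2, sR=15/2; mL=-3/4, mR=15/2; mL+mR=27/4 → advance +1; mR−mL=33/4 → turn +1·90°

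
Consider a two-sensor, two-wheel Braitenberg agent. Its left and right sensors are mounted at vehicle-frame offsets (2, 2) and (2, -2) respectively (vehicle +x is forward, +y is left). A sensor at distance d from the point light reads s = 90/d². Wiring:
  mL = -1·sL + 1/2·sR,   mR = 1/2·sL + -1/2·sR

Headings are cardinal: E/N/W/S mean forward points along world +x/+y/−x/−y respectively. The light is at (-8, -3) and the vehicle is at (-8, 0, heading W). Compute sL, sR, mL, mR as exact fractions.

left sensor world pos  = (-10, -2); dL² = 5
right sensor world pos = (-10, 2); dR² = 29
sL = 90/5 = 18
sR = 90/29 = 90/29
mL = -1·sL + 1/2·sR = -477/29
mR = 1/2·sL + -1/2·sR = 216/29

18 90/29 -477/29 216/29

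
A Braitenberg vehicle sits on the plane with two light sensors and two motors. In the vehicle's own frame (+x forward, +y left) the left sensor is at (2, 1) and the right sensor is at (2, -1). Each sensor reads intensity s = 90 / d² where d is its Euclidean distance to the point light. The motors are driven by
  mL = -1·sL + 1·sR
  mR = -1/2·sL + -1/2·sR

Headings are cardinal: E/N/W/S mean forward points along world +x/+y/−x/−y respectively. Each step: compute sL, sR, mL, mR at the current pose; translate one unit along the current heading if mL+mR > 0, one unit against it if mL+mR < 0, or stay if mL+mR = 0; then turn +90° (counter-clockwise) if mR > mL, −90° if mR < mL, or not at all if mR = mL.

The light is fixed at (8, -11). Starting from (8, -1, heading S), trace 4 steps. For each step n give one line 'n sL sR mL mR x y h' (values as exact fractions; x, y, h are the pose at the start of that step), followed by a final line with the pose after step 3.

0 18/13 18/13 0 -18/13 8 -1 S
1 45/52 45/74 -495/1924 -2835/3848 8 0 W
2 90/169 90/173 -360/29237 -15390/29237 9 0 N
3 9/13 1 4/13 -11/13 9 -1 E
final 8 -1 S

n=0: pose=(8,-1,S); sL=18/13, sR=18/13; mL=0, mR=-18/13; mL+mR=-18/13 → advance -1; mR−mL=-18/13 → turn -1·90°
n=1: pose=(8,0,W); sL=45/52, sR=45/74; mL=-495/1924, mR=-2835/3848; mL+mR=-3825/3848 → advance -1; mR−mL=-1845/3848 → turn -1·90°
n=2: pose=(9,0,N); sL=90/169, sR=90/173; mL=-360/29237, mR=-15390/29237; mL+mR=-15750/29237 → advance -1; mR−mL=-15030/29237 → turn -1·90°
n=3: pose=(9,-1,E); sL=9/13, sR=1; mL=4/13, mR=-11/13; mL+mR=-7/13 → advance -1; mR−mL=-15/13 → turn -1·90°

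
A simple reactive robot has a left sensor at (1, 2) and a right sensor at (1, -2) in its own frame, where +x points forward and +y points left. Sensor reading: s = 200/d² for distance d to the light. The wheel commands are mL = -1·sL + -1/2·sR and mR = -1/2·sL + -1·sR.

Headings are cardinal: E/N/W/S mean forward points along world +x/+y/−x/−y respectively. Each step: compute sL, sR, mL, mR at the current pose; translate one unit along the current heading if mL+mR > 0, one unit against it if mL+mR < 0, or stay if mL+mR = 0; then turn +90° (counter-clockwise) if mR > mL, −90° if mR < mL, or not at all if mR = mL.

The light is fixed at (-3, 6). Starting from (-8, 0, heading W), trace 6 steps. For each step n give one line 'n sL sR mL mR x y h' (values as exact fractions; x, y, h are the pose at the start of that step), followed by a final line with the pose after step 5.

0 2 50/13 -51/13 -63/13 -8 0 W
1 200/61 200/29 -11900/1769 -15100/1769 -7 0 N
2 100/17 20/9 -1070/153 -790/153 -7 -1 E
3 40/17 40/9 -700/153 -860/153 -8 -1 N
4 50/13 50/29 -1775/377 -1375/377 -8 -2 E
5 200/113 40/13 -4860/1469 -5820/1469 -9 -2 N
final -9 -3 E

n=0: pose=(-8,0,W); sL=2, sR=50/13; mL=-51/13, mR=-63/13; mL+mR=-114/13 → advance -1; mR−mL=-12/13 → turn -1·90°
n=1: pose=(-7,0,N); sL=200/61, sR=200/29; mL=-11900/1769, mR=-15100/1769; mL+mR=-27000/1769 → advance -1; mR−mL=-3200/1769 → turn -1·90°
n=2: pose=(-7,-1,E); sL=100/17, sR=20/9; mL=-1070/153, mR=-790/153; mL+mR=-620/51 → advance -1; mR−mL=280/153 → turn +1·90°
n=3: pose=(-8,-1,N); sL=40/17, sR=40/9; mL=-700/153, mR=-860/153; mL+mR=-520/51 → advance -1; mR−mL=-160/153 → turn -1·90°
n=4: pose=(-8,-2,E); sL=50/13, sR=50/29; mL=-1775/377, mR=-1375/377; mL+mR=-3150/377 → advance -1; mR−mL=400/377 → turn +1·90°
n=5: pose=(-9,-2,N); sL=200/113, sR=40/13; mL=-4860/1469, mR=-5820/1469; mL+mR=-10680/1469 → advance -1; mR−mL=-960/1469 → turn -1·90°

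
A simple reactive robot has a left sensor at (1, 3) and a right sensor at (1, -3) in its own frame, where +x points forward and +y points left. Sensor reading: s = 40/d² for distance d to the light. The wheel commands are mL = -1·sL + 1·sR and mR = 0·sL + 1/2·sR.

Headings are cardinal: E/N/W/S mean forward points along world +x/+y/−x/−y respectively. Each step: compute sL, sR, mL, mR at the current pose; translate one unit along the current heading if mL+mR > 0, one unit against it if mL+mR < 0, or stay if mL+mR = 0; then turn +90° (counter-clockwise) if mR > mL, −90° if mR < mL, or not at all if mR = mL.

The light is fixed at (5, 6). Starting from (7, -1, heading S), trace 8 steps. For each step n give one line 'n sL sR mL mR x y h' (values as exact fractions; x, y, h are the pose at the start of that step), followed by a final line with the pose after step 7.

0 40/89 8/13 192/1157 4/13 7 -1 S
1 20/17 4/13 -192/221 2/13 7 -2 E
2 40/53 8/13 -96/689 4/13 6 -2 N
3 2/5 5/2 21/10 5/4 6 -1 W
4 8/9 8/9 0 4/9 5 -1 N
5 20/41 4 144/41 2 5 0 W
6 40/41 40/29 480/1189 20/29 4 0 N
7 10/17 5 75/17 5/2 4 1 W
final 3 1 N

n=0: pose=(7,-1,S); sL=40/89, sR=8/13; mL=192/1157, mR=4/13; mL+mR=548/1157 → advance +1; mR−mL=164/1157 → turn +1·90°
n=1: pose=(7,-2,E); sL=20/17, sR=4/13; mL=-192/221, mR=2/13; mL+mR=-158/221 → advance -1; mR−mL=226/221 → turn +1·90°
n=2: pose=(6,-2,N); sL=40/53, sR=8/13; mL=-96/689, mR=4/13; mL+mR=116/689 → advance +1; mR−mL=308/689 → turn +1·90°
n=3: pose=(6,-1,W); sL=2/5, sR=5/2; mL=21/10, mR=5/4; mL+mR=67/20 → advance +1; mR−mL=-17/20 → turn -1·90°
n=4: pose=(5,-1,N); sL=8/9, sR=8/9; mL=0, mR=4/9; mL+mR=4/9 → advance +1; mR−mL=4/9 → turn +1·90°
n=5: pose=(5,0,W); sL=20/41, sR=4; mL=144/41, mR=2; mL+mR=226/41 → advance +1; mR−mL=-62/41 → turn -1·90°
n=6: pose=(4,0,N); sL=40/41, sR=40/29; mL=480/1189, mR=20/29; mL+mR=1300/1189 → advance +1; mR−mL=340/1189 → turn +1·90°
n=7: pose=(4,1,W); sL=10/17, sR=5; mL=75/17, mR=5/2; mL+mR=235/34 → advance +1; mR−mL=-65/34 → turn -1·90°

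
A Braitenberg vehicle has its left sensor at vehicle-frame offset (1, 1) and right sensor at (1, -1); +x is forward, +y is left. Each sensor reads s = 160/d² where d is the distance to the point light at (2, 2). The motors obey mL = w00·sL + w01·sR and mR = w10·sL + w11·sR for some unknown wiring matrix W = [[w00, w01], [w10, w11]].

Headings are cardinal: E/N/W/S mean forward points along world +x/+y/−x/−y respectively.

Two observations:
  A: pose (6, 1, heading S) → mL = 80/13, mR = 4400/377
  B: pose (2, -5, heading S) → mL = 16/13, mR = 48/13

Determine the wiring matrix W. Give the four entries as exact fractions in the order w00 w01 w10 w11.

0 1/2 1 1/2

obs A: pose=(6,1,S) → sL=160/29, sR=160/13, mL=80/13, mR=4400/377
obs B: pose=(2,-5,S) → sL=32/13, sR=32/13, mL=16/13, mR=48/13
sensor matrix S = [[160/29, 160/13], [32/13, 32/13]]; det S = -81920/4901
solve [mL_A; mL_B] = S·[w00; w01] and [mR_A; mR_B] = S·[w10; w11]:
  w00 = 0, w01 = 1/2, w10 = 1, w11 = 1/2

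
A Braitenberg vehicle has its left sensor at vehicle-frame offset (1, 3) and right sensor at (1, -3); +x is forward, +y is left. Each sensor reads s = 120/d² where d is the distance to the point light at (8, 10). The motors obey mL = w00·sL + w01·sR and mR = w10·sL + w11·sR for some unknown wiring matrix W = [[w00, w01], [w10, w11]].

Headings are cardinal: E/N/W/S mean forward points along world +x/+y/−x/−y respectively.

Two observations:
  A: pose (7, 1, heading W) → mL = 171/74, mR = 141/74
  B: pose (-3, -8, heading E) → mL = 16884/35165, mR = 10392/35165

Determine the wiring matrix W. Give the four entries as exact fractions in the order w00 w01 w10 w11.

1 1/2 1/2 1/2

obs A: pose=(7,1,W) → sL=30/37, sR=3, mL=171/74, mR=141/74
obs B: pose=(-3,-8,E) → sL=24/65, sR=120/541, mL=16884/35165, mR=10392/35165
sensor matrix S = [[30/37, 3], [24/65, 120/541]]; det S = -1207224/1301105
solve [mL_A; mL_B] = S·[w00; w01] and [mR_A; mR_B] = S·[w10; w11]:
  w00 = 1, w01 = 1/2, w10 = 1/2, w11 = 1/2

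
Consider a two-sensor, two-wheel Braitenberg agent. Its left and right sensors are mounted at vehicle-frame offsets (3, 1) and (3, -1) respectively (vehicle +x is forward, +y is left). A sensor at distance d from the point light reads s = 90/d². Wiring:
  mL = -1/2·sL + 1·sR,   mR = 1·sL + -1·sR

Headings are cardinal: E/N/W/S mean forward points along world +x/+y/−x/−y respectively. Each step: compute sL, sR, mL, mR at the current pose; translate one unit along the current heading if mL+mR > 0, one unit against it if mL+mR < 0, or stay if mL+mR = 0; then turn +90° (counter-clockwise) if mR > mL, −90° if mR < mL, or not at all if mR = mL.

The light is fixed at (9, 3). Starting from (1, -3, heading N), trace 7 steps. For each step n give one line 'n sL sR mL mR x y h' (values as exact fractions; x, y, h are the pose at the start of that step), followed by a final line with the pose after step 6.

0 1 45/29 61/58 -16/29 1 -3 N
1 90/41 90/61 945/2501 1800/2501 1 -2 E
2 45/34 9/4 27/17 -63/68 2 -2 N
3 18/5 90/41 81/205 288/205 2 -1 E
4 9/5 45/13 333/130 -108/65 3 -1 N
5 90/13 18/5 9/65 216/65 3 0 E
6 5/2 45/8 35/8 -25/8 4 0 N
final 4 1 E

n=0: pose=(1,-3,N); sL=1, sR=45/29; mL=61/58, mR=-16/29; mL+mR=1/2 → advance +1; mR−mL=-93/58 → turn -1·90°
n=1: pose=(1,-2,E); sL=90/41, sR=90/61; mL=945/2501, mR=1800/2501; mL+mR=45/41 → advance +1; mR−mL=855/2501 → turn +1·90°
n=2: pose=(2,-2,N); sL=45/34, sR=9/4; mL=27/17, mR=-63/68; mL+mR=45/68 → advance +1; mR−mL=-171/68 → turn -1·90°
n=3: pose=(2,-1,E); sL=18/5, sR=90/41; mL=81/205, mR=288/205; mL+mR=9/5 → advance +1; mR−mL=207/205 → turn +1·90°
n=4: pose=(3,-1,N); sL=9/5, sR=45/13; mL=333/130, mR=-108/65; mL+mR=9/10 → advance +1; mR−mL=-549/130 → turn -1·90°
n=5: pose=(3,0,E); sL=90/13, sR=18/5; mL=9/65, mR=216/65; mL+mR=45/13 → advance +1; mR−mL=207/65 → turn +1·90°
n=6: pose=(4,0,N); sL=5/2, sR=45/8; mL=35/8, mR=-25/8; mL+mR=5/4 → advance +1; mR−mL=-15/2 → turn -1·90°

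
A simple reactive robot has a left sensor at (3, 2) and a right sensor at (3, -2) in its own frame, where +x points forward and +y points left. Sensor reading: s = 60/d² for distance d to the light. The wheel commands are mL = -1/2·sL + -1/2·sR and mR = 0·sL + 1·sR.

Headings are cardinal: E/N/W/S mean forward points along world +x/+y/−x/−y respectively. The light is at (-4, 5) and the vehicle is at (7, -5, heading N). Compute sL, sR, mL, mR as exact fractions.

left sensor world pos  = (5, -2); dL² = 130
right sensor world pos = (9, -2); dR² = 218
sL = 60/130 = 6/13
sR = 60/218 = 30/109
mL = -1/2·sL + -1/2·sR = -522/1417
mR = 0·sL + 1·sR = 30/109

6/13 30/109 -522/1417 30/109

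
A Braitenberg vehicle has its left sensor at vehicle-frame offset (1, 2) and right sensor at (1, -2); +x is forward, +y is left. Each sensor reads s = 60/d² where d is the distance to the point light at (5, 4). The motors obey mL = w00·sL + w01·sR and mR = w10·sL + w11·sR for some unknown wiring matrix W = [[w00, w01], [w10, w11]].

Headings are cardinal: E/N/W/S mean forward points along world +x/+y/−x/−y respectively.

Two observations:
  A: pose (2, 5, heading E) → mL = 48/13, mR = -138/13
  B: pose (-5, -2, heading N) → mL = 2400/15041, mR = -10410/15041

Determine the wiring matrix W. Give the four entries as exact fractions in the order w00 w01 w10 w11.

-1/2 1/2 -1 -1/2

obs A: pose=(2,5,E) → sL=60/13, sR=12, mL=48/13, mR=-138/13
obs B: pose=(-5,-2,N) → sL=60/169, sR=60/89, mL=2400/15041, mR=-10410/15041
sensor matrix S = [[60/13, 12], [60/169, 60/89]]; det S = -17280/15041
solve [mL_A; mL_B] = S·[w00; w01] and [mR_A; mR_B] = S·[w10; w11]:
  w00 = -1/2, w01 = 1/2, w10 = -1, w11 = -1/2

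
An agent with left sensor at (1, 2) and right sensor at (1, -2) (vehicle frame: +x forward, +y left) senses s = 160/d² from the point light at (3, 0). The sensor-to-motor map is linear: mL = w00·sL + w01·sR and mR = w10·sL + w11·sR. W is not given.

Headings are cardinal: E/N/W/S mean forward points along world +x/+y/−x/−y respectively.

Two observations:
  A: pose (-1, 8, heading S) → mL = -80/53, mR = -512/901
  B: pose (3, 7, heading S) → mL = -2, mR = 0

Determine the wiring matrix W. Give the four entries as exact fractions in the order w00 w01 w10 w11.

-1/2 0 -1/2 1/2

obs A: pose=(-1,8,S) → sL=160/53, sR=32/17, mL=-80/53, mR=-512/901
obs B: pose=(3,7,S) → sL=4, sR=4, mL=-2, mR=0
sensor matrix S = [[160/53, 32/17], [4, 4]]; det S = 4096/901
solve [mL_A; mL_B] = S·[w00; w01] and [mR_A; mR_B] = S·[w10; w11]:
  w00 = -1/2, w01 = 0, w10 = -1/2, w11 = 1/2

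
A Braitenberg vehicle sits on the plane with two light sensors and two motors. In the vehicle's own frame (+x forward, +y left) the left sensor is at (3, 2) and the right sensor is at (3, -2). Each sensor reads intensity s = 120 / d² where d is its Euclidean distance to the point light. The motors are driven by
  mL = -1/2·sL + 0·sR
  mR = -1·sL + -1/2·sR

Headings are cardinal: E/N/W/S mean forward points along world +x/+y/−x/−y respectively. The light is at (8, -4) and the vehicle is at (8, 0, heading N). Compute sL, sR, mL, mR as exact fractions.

left sensor world pos  = (6, 3); dL² = 53
right sensor world pos = (10, 3); dR² = 53
sL = 120/53 = 120/53
sR = 120/53 = 120/53
mL = -1/2·sL + 0·sR = -60/53
mR = -1·sL + -1/2·sR = -180/53

120/53 120/53 -60/53 -180/53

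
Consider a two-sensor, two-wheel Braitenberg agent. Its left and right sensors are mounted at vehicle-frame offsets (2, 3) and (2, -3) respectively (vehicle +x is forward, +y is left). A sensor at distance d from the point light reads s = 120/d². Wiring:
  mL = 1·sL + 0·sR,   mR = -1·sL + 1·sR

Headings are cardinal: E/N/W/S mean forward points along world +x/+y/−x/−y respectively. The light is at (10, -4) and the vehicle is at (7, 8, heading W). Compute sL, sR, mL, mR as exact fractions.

60/53 12/25 60/53 -864/1325

left sensor world pos  = (5, 5); dL² = 106
right sensor world pos = (5, 11); dR² = 250
sL = 120/106 = 60/53
sR = 120/250 = 12/25
mL = 1·sL + 0·sR = 60/53
mR = -1·sL + 1·sR = -864/1325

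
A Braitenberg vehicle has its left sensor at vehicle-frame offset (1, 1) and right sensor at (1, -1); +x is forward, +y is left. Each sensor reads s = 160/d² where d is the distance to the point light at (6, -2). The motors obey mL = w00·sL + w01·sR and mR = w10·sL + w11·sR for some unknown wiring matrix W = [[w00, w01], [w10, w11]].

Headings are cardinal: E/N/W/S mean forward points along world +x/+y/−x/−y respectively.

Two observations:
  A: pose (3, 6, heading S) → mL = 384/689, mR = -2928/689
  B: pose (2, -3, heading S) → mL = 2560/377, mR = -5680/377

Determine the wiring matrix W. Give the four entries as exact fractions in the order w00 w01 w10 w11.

obs A: pose=(3,6,S) → sL=160/53, sR=32/13, mL=384/689, mR=-2928/689
obs B: pose=(2,-3,S) → sL=160/13, sR=160/29, mL=2560/377, mR=-5680/377
sensor matrix S = [[160/53, 32/13], [160/13, 160/29]]; det S = -3543040/259753
solve [mL_A; mL_B] = S·[w00; w01] and [mR_A; mR_B] = S·[w10; w11]:
  w00 = 1, w01 = -1, w10 = -1, w11 = -1/2

1 -1 -1 -1/2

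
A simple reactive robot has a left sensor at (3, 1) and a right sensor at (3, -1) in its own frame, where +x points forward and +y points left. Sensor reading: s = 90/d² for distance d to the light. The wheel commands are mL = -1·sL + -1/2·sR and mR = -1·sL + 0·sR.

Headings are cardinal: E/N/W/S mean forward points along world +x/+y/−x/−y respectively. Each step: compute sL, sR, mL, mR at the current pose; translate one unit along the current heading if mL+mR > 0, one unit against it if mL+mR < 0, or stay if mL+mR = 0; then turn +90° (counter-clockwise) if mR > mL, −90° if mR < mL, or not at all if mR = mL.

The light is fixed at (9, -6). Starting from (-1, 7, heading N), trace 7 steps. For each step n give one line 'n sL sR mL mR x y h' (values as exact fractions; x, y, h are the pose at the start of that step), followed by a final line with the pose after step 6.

n=0: pose=(-1,7,N); sL=90/377, sR=90/337; mL=-47295/127049, mR=-90/377; mL+mR=-77625/127049 → advance -1; mR−mL=45/337 → turn +1·90°
n=1: pose=(-1,6,W); sL=9/29, sR=45/169; mL=-4347/9802, mR=-9/29; mL+mR=-7389/9802 → advance -1; mR−mL=45/338 → turn +1·90°
n=2: pose=(0,6,S); sL=18/29, sR=90/181; mL=-4563/5249, mR=-18/29; mL+mR=-7821/5249 → advance -1; mR−mL=45/181 → turn +1·90°
n=3: pose=(0,7,E); sL=45/116, sR=1/2; mL=-37/58, mR=-45/116; mL+mR=-119/116 → advance -1; mR−mL=1/4 → turn +1·90°
n=4: pose=(-1,7,N); sL=90/377, sR=90/337; mL=-47295/127049, mR=-90/377; mL+mR=-77625/127049 → advance -1; mR−mL=45/337 → turn +1·90°
n=5: pose=(-1,6,W); sL=9/29, sR=45/169; mL=-4347/9802, mR=-9/29; mL+mR=-7389/9802 → advance -1; mR−mL=45/338 → turn +1·90°
n=6: pose=(0,6,S); sL=18/29, sR=90/181; mL=-4563/5249, mR=-18/29; mL+mR=-7821/5249 → advance -1; mR−mL=45/181 → turn +1·90°

0 90/377 90/337 -47295/127049 -90/377 -1 7 N
1 9/29 45/169 -4347/9802 -9/29 -1 6 W
2 18/29 90/181 -4563/5249 -18/29 0 6 S
3 45/116 1/2 -37/58 -45/116 0 7 E
4 90/377 90/337 -47295/127049 -90/377 -1 7 N
5 9/29 45/169 -4347/9802 -9/29 -1 6 W
6 18/29 90/181 -4563/5249 -18/29 0 6 S
final 0 7 E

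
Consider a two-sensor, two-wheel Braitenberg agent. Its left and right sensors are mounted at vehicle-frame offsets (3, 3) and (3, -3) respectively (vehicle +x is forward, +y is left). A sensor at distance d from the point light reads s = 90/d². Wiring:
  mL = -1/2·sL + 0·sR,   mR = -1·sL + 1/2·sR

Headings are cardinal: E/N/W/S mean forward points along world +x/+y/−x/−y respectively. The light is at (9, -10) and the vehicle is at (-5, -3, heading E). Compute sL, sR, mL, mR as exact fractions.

90/221 90/137 -45/221 -2385/30277

left sensor world pos  = (-2, 0); dL² = 221
right sensor world pos = (-2, -6); dR² = 137
sL = 90/221 = 90/221
sR = 90/137 = 90/137
mL = -1/2·sL + 0·sR = -45/221
mR = -1·sL + 1/2·sR = -2385/30277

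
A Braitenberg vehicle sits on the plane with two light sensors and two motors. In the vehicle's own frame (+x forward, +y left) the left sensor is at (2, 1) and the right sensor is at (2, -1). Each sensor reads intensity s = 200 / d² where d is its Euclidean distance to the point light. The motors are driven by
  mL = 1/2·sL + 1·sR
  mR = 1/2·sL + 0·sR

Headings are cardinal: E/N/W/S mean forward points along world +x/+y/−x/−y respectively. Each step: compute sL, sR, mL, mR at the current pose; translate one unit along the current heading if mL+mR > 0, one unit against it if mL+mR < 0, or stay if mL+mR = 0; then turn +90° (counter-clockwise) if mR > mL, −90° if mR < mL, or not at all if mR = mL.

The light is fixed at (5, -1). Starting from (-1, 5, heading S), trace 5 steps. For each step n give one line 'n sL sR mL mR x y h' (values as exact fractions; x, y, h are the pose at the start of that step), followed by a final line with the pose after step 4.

n=0: pose=(-1,5,S); sL=200/41, sR=40/13; mL=2940/533, mR=100/41; mL+mR=4240/533 → advance +1; mR−mL=-40/13 → turn -1·90°
n=1: pose=(-1,4,W); sL=5/2, sR=2; mL=13/4, mR=5/4; mL+mR=9/2 → advance +1; mR−mL=-2 → turn -1·90°
n=2: pose=(-2,4,N); sL=200/113, sR=40/17; mL=6220/1921, mR=100/113; mL+mR=7920/1921 → advance +1; mR−mL=-40/17 → turn -1·90°
n=3: pose=(-2,5,E); sL=100/37, sR=4; mL=198/37, mR=50/37; mL+mR=248/37 → advance +1; mR−mL=-4 → turn -1·90°
n=4: pose=(-1,5,S); sL=200/41, sR=40/13; mL=2940/533, mR=100/41; mL+mR=4240/533 → advance +1; mR−mL=-40/13 → turn -1·90°

0 200/41 40/13 2940/533 100/41 -1 5 S
1 5/2 2 13/4 5/4 -1 4 W
2 200/113 40/17 6220/1921 100/113 -2 4 N
3 100/37 4 198/37 50/37 -2 5 E
4 200/41 40/13 2940/533 100/41 -1 5 S
final -1 4 W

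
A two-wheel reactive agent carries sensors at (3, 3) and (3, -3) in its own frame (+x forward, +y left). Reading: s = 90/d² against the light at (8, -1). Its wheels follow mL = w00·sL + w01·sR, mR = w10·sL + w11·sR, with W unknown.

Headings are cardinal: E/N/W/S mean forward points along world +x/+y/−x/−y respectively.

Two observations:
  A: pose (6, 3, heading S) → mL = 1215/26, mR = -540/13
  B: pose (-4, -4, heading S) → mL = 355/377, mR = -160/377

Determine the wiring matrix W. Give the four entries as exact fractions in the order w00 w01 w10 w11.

obs A: pose=(6,3,S) → sL=45, sR=45/13, mL=1215/26, mR=-540/13
obs B: pose=(-4,-4,S) → sL=10/13, sR=10/29, mL=355/377, mR=-160/377
sensor matrix S = [[45, 45/13], [10/13, 10/29]]; det S = 63000/4901
solve [mL_A; mL_B] = S·[w00; w01] and [mR_A; mR_B] = S·[w10; w11]:
  w00 = 1, w01 = 1/2, w10 = -1, w11 = 1

1 1/2 -1 1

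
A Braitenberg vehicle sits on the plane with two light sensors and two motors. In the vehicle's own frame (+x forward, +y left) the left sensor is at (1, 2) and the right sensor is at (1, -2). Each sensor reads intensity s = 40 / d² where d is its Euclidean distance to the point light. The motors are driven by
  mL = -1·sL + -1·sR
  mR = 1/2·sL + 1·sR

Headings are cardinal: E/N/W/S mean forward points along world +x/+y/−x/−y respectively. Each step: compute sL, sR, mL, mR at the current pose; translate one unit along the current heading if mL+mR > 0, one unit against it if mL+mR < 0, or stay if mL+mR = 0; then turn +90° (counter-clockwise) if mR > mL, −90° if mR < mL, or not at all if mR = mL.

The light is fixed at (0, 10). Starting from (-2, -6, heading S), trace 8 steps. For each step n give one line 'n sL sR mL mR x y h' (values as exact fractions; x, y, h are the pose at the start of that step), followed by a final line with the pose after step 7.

n=0: pose=(-2,-6,S); sL=40/289, sR=8/61; mL=-4752/17629, mR=3532/17629; mL+mR=-20/289 → advance -1; mR−mL=8284/17629 → turn +1·90°
n=1: pose=(-2,-5,E); sL=4/17, sR=4/29; mL=-184/493, mR=126/493; mL+mR=-2/17 → advance -1; mR−mL=310/493 → turn +1·90°
n=2: pose=(-3,-5,N); sL=40/221, sR=40/197; mL=-16720/43537, mR=12780/43537; mL+mR=-20/221 → advance -1; mR−mL=29500/43537 → turn +1·90°
n=3: pose=(-3,-6,W); sL=2/17, sR=10/53; mL=-276/901, mR=223/901; mL+mR=-1/17 → advance -1; mR−mL=499/901 → turn +1·90°
n=4: pose=(-2,-6,S); sL=40/289, sR=8/61; mL=-4752/17629, mR=3532/17629; mL+mR=-20/289 → advance -1; mR−mL=8284/17629 → turn +1·90°
n=5: pose=(-2,-5,E); sL=4/17, sR=4/29; mL=-184/493, mR=126/493; mL+mR=-2/17 → advance -1; mR−mL=310/493 → turn +1·90°
n=6: pose=(-3,-5,N); sL=40/221, sR=40/197; mL=-16720/43537, mR=12780/43537; mL+mR=-20/221 → advance -1; mR−mL=29500/43537 → turn +1·90°
n=7: pose=(-3,-6,W); sL=2/17, sR=10/53; mL=-276/901, mR=223/901; mL+mR=-1/17 → advance -1; mR−mL=499/901 → turn +1·90°

0 40/289 8/61 -4752/17629 3532/17629 -2 -6 S
1 4/17 4/29 -184/493 126/493 -2 -5 E
2 40/221 40/197 -16720/43537 12780/43537 -3 -5 N
3 2/17 10/53 -276/901 223/901 -3 -6 W
4 40/289 8/61 -4752/17629 3532/17629 -2 -6 S
5 4/17 4/29 -184/493 126/493 -2 -5 E
6 40/221 40/197 -16720/43537 12780/43537 -3 -5 N
7 2/17 10/53 -276/901 223/901 -3 -6 W
final -2 -6 S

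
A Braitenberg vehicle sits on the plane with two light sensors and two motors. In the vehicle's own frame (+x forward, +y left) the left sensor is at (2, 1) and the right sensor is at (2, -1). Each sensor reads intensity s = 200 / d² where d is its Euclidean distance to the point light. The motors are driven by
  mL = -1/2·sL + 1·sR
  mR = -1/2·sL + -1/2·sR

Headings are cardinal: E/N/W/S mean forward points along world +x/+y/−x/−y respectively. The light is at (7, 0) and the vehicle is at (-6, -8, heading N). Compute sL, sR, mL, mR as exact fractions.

25/29 10/9 355/522 -515/522

left sensor world pos  = (-7, -6); dL² = 232
right sensor world pos = (-5, -6); dR² = 180
sL = 200/232 = 25/29
sR = 200/180 = 10/9
mL = -1/2·sL + 1·sR = 355/522
mR = -1/2·sL + -1/2·sR = -515/522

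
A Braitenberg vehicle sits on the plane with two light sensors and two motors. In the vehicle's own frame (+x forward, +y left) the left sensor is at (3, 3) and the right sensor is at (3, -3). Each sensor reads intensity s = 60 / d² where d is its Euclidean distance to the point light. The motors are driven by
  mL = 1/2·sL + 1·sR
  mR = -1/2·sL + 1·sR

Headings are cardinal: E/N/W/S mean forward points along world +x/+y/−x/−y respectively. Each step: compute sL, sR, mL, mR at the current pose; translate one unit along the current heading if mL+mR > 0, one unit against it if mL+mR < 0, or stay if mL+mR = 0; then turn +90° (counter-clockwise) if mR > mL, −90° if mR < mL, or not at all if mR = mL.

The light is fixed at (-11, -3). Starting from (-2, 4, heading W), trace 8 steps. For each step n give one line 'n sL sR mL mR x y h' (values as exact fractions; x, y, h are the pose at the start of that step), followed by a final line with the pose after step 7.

n=0: pose=(-2,4,W); sL=15/13, sR=15/34; mL=225/221, mR=-30/221; mL+mR=15/17 → advance +1; mR−mL=-15/13 → turn -1·90°
n=1: pose=(-3,4,N); sL=12/25, sR=60/221; mL=2826/5525, mR=174/5525; mL+mR=120/221 → advance +1; mR−mL=-12/25 → turn -1·90°
n=2: pose=(-3,5,E); sL=30/121, sR=30/73; mL=4725/8833, mR=2535/8833; mL+mR=60/73 → advance +1; mR−mL=-30/121 → turn -1·90°
n=3: pose=(-2,5,S); sL=60/169, sR=60/61; mL=11970/10309, mR=8310/10309; mL+mR=120/61 → advance +1; mR−mL=-60/169 → turn -1·90°
n=4: pose=(-2,4,W); sL=15/13, sR=15/34; mL=225/221, mR=-30/221; mL+mR=15/17 → advance +1; mR−mL=-15/13 → turn -1·90°
n=5: pose=(-3,4,N); sL=12/25, sR=60/221; mL=2826/5525, mR=174/5525; mL+mR=120/221 → advance +1; mR−mL=-12/25 → turn -1·90°
n=6: pose=(-3,5,E); sL=30/121, sR=30/73; mL=4725/8833, mR=2535/8833; mL+mR=60/73 → advance +1; mR−mL=-30/121 → turn -1·90°
n=7: pose=(-2,5,S); sL=60/169, sR=60/61; mL=11970/10309, mR=8310/10309; mL+mR=120/61 → advance +1; mR−mL=-60/169 → turn -1·90°

0 15/13 15/34 225/221 -30/221 -2 4 W
1 12/25 60/221 2826/5525 174/5525 -3 4 N
2 30/121 30/73 4725/8833 2535/8833 -3 5 E
3 60/169 60/61 11970/10309 8310/10309 -2 5 S
4 15/13 15/34 225/221 -30/221 -2 4 W
5 12/25 60/221 2826/5525 174/5525 -3 4 N
6 30/121 30/73 4725/8833 2535/8833 -3 5 E
7 60/169 60/61 11970/10309 8310/10309 -2 5 S
final -2 4 W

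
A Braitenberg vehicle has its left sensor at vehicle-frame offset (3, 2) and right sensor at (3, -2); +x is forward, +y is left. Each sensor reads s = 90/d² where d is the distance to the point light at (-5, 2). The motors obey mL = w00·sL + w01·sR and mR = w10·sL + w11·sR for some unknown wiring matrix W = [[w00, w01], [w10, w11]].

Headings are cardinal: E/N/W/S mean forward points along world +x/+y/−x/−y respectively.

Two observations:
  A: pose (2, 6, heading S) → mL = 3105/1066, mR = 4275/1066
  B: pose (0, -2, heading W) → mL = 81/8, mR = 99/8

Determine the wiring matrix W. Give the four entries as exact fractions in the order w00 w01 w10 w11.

obs A: pose=(2,6,S) → sL=45/41, sR=45/13, mL=3105/1066, mR=4275/1066
obs B: pose=(0,-2,W) → sL=9/4, sR=45/4, mL=81/8, mR=99/8
sensor matrix S = [[45/41, 45/13], [9/4, 45/4]]; det S = 2430/533
solve [mL_A; mL_B] = S·[w00; w01] and [mR_A; mR_B] = S·[w10; w11]:
  w00 = -1/2, w01 = 1, w10 = 1/2, w11 = 1

-1/2 1 1/2 1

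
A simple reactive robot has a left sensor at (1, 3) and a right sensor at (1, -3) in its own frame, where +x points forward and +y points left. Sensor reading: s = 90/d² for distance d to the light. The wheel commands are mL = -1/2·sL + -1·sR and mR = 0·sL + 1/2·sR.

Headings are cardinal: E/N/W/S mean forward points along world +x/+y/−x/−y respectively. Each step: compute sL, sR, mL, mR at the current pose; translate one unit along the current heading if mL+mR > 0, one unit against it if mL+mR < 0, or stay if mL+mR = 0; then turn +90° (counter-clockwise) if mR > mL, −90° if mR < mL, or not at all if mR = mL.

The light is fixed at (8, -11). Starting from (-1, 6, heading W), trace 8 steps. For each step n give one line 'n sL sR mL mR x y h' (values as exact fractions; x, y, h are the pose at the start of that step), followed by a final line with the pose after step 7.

0 45/148 9/50 -2457/7400 9/100 -1 6 W
1 90/281 90/377 -42255/105937 45/377 0 6 S
2 9/49 45/137 -5643/13426 45/274 0 7 E
3 18/101 90/397 -12663/40097 45/397 -1 7 N
4 45/148 9/50 -2457/7400 9/100 -1 6 W
5 90/281 90/377 -42255/105937 45/377 0 6 S
6 9/49 45/137 -5643/13426 45/274 0 7 E
7 18/101 90/397 -12663/40097 45/397 -1 7 N
final -1 6 W

n=0: pose=(-1,6,W); sL=45/148, sR=9/50; mL=-2457/7400, mR=9/100; mL+mR=-1791/7400 → advance -1; mR−mL=3123/7400 → turn +1·90°
n=1: pose=(0,6,S); sL=90/281, sR=90/377; mL=-42255/105937, mR=45/377; mL+mR=-29610/105937 → advance -1; mR−mL=54900/105937 → turn +1·90°
n=2: pose=(0,7,E); sL=9/49, sR=45/137; mL=-5643/13426, mR=45/274; mL+mR=-1719/6713 → advance -1; mR−mL=3924/6713 → turn +1·90°
n=3: pose=(-1,7,N); sL=18/101, sR=90/397; mL=-12663/40097, mR=45/397; mL+mR=-8118/40097 → advance -1; mR−mL=17208/40097 → turn +1·90°
n=4: pose=(-1,6,W); sL=45/148, sR=9/50; mL=-2457/7400, mR=9/100; mL+mR=-1791/7400 → advance -1; mR−mL=3123/7400 → turn +1·90°
n=5: pose=(0,6,S); sL=90/281, sR=90/377; mL=-42255/105937, mR=45/377; mL+mR=-29610/105937 → advance -1; mR−mL=54900/105937 → turn +1·90°
n=6: pose=(0,7,E); sL=9/49, sR=45/137; mL=-5643/13426, mR=45/274; mL+mR=-1719/6713 → advance -1; mR−mL=3924/6713 → turn +1·90°
n=7: pose=(-1,7,N); sL=18/101, sR=90/397; mL=-12663/40097, mR=45/397; mL+mR=-8118/40097 → advance -1; mR−mL=17208/40097 → turn +1·90°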